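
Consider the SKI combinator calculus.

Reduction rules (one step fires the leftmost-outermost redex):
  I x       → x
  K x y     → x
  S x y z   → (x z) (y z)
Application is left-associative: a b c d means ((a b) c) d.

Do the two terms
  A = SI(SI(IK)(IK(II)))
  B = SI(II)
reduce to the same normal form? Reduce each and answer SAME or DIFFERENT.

Term A:
  start: SI(SI(IK)(IK(II)))
  step 1: SI(I(IK(II))(IK(IK(II))))
  step 2: SI(IK(II)(IK(IK(II))))
  step 3: SI(K(II)(IK(IK(II))))
  step 4: SI(II)
  step 5: SII

Term B:
  start: SI(II)
  step 1: SII

Answer: SAME — A ⇓ SII, B ⇓ SII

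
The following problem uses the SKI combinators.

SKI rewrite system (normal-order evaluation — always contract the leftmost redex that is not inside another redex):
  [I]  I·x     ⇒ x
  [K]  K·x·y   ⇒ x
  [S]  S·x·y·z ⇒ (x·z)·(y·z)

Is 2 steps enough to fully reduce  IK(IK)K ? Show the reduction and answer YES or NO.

  start: IK(IK)K
  →1  K(IK)K
  →2  IK

Answer: NO — after 2 steps the term is IK, not yet normal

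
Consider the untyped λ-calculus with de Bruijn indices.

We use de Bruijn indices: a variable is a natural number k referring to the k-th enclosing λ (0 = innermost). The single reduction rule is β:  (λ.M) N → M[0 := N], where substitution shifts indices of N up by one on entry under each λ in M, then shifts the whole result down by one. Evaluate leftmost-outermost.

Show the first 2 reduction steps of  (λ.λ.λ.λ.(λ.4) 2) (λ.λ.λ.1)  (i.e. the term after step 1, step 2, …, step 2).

  start: (λ.λ.λ.λ.(λ.4) 2) (λ.λ.λ.1)
  [1] λ.λ.λ.(λ.λ.λ.λ.1) 2
  [2] λ.λ.λ.λ.λ.λ.1

Answer: after 2 steps: λ.λ.λ.λ.λ.λ.1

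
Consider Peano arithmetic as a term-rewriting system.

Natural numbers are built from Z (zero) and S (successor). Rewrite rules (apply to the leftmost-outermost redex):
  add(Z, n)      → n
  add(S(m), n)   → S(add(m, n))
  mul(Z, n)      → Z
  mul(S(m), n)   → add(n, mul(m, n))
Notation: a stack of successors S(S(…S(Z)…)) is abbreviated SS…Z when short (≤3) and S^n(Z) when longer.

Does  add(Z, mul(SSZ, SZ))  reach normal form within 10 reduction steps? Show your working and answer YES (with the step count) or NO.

Answer: YES — reaches normal form SSZ in 8 ≤ 10 steps

Working:
  start: add(Z, mul(SSZ, SZ))
  →1  mul(SSZ, SZ)
  →2  add(SZ, mul(SZ, SZ))
  →3  S(add(Z, mul(SZ, SZ)))
  →4  S(mul(SZ, SZ))
  →5  S(add(SZ, mul(Z, SZ)))
  →6  S(S(add(Z, mul(Z, SZ))))
  →7  S(S(mul(Z, SZ)))
  →8  SSZ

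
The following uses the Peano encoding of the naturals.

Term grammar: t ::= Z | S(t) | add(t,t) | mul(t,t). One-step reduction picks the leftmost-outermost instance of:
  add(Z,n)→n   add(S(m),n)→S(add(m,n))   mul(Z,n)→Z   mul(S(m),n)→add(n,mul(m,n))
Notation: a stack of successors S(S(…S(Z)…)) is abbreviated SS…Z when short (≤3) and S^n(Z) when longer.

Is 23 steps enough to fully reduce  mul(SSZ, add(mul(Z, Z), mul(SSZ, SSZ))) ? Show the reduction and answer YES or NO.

  start: mul(SSZ, add(mul(Z, Z), mul(SSZ, SSZ)))
  →1  add(add(mul(Z, Z), mul(SSZ, SSZ)), mul(SZ, add(mul(Z, Z), mul(SSZ, SSZ))))
  →2  add(add(Z, mul(SSZ, SSZ)), mul(SZ, add(mul(Z, Z), mul(SSZ, SSZ))))
  →3  add(mul(SSZ, SSZ), mul(SZ, add(mul(Z, Z), mul(SSZ, SSZ))))
  →4  add(add(SSZ, mul(SZ, SSZ)), mul(SZ, add(mul(Z, Z), mul(SSZ, SSZ))))
  →5  add(S(add(SZ, mul(SZ, SSZ))), mul(SZ, add(mul(Z, Z), mul(SSZ, SSZ))))
  →6  S(add(add(SZ, mul(SZ, SSZ)), mul(SZ, add(mul(Z, Z), mul(SSZ, SSZ)))))
  →7  S(add(S(add(Z, mul(SZ, SSZ))), mul(SZ, add(mul(Z, Z), mul(SSZ, SSZ)))))
  →8  S(S(add(add(Z, mul(SZ, SSZ)), mul(SZ, add(mul(Z, Z), mul(SSZ, SSZ))))))
  →9  S(S(add(mul(SZ, SSZ), mul(SZ, add(mul(Z, Z), mul(SSZ, SSZ))))))
  →10  S(S(add(add(SSZ, mul(Z, SSZ)), mul(SZ, add(mul(Z, Z), mul(SSZ, SSZ))))))
  →11  S(S(add(S(add(SZ, mul(Z, SSZ))), mul(SZ, add(mul(Z, Z), mul(SSZ, SSZ))))))
  →12  S(S(S(add(add(SZ, mul(Z, SSZ)), mul(SZ, add(mul(Z, Z), mul(SSZ, SSZ)))))))
  →13  S(S(S(add(S(add(Z, mul(Z, SSZ))), mul(SZ, add(mul(Z, Z), mul(SSZ, SSZ)))))))
  →14  S(S(S(S(add(add(Z, mul(Z, SSZ)), mul(SZ, add(mul(Z, Z), mul(SSZ, SSZ))))))))
  →15  S(S(S(S(add(mul(Z, SSZ), mul(SZ, add(mul(Z, Z), mul(SSZ, SSZ))))))))
  →16  S(S(S(S(add(Z, mul(SZ, add(mul(Z, Z), mul(SSZ, SSZ))))))))
  →17  S(S(S(S(mul(SZ, add(mul(Z, Z), mul(SSZ, SSZ)))))))
  →18  S(S(S(S(add(add(mul(Z, Z), mul(SSZ, SSZ)), mul(Z, add(mul(Z, Z), mul(SSZ, SSZ))))))))
  →19  S(S(S(S(add(add(Z, mul(SSZ, SSZ)), mul(Z, add(mul(Z, Z), mul(SSZ, SSZ))))))))
  →20  S(S(S(S(add(mul(SSZ, SSZ), mul(Z, add(mul(Z, Z), mul(SSZ, SSZ))))))))
  →21  S(S(S(S(add(add(SSZ, mul(SZ, SSZ)), mul(Z, add(mul(Z, Z), mul(SSZ, SSZ))))))))
  →22  S(S(S(S(add(S(add(SZ, mul(SZ, SSZ))), mul(Z, add(mul(Z, Z), mul(SSZ, SSZ))))))))
  →23  S(S(S(S(S(add(add(SZ, mul(SZ, SSZ)), mul(Z, add(mul(Z, Z), mul(SSZ, SSZ)))))))))

Answer: NO — after 23 steps the term is S(S(S(S(S(add(add(SZ, mul(SZ, SSZ)), mul(Z, add(mul(Z, Z), mul(SSZ, SSZ))))))))), not yet normal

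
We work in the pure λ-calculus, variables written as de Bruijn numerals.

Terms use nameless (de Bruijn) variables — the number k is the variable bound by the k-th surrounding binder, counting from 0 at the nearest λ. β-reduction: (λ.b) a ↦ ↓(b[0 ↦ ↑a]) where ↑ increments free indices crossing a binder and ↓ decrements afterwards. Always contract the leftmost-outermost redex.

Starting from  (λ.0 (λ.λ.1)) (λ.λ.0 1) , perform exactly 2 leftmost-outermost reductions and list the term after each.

  start: (λ.0 (λ.λ.1)) (λ.λ.0 1)
  [1] (λ.λ.0 1) (λ.λ.1)
  [2] λ.0 (λ.λ.1)

Answer: after 2 steps: λ.0 (λ.λ.1)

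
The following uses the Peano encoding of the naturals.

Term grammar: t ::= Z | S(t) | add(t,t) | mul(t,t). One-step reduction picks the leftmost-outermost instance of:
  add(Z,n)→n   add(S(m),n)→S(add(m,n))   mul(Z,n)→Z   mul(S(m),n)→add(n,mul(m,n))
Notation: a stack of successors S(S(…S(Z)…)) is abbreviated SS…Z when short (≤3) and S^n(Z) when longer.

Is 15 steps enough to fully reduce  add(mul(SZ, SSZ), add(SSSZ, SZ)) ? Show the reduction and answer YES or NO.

Answer: YES — reaches normal form S^6(Z) in 12 ≤ 15 steps

Working:
  start: add(mul(SZ, SSZ), add(SSSZ, SZ))
  →1  add(add(SSZ, mul(Z, SSZ)), add(SSSZ, SZ))
  →2  add(S(add(SZ, mul(Z, SSZ))), add(SSSZ, SZ))
  →3  S(add(add(SZ, mul(Z, SSZ)), add(SSSZ, SZ)))
  →4  S(add(S(add(Z, mul(Z, SSZ))), add(SSSZ, SZ)))
  →5  S(S(add(add(Z, mul(Z, SSZ)), add(SSSZ, SZ))))
  →6  S(S(add(mul(Z, SSZ), add(SSSZ, SZ))))
  →7  S(S(add(Z, add(SSSZ, SZ))))
  →8  S(S(add(SSSZ, SZ)))
  →9  S(S(S(add(SSZ, SZ))))
  →10  S(S(S(S(add(SZ, SZ)))))
  →11  S(S(S(S(S(add(Z, SZ))))))
  →12  S^6(Z)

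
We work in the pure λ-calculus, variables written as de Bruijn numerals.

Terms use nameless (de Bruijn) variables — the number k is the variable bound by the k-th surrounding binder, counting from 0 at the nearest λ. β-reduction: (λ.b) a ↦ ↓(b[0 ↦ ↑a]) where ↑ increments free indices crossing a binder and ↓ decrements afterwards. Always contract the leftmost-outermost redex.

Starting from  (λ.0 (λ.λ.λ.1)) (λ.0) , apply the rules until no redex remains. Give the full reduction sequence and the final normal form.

Answer: normal form = λ.λ.λ.1  (in 2 steps)

Reduction:
  start: (λ.0 (λ.λ.λ.1)) (λ.0)
  →1  (λ.0) (λ.λ.λ.1)
  →2  λ.λ.λ.1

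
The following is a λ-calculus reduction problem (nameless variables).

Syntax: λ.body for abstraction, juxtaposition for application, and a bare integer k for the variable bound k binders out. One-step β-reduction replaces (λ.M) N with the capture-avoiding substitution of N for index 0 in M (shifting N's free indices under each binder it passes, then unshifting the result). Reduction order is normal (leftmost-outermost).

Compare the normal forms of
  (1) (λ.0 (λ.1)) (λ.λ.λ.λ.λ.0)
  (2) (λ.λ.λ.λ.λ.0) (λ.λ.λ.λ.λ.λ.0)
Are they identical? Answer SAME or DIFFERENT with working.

Answer: SAME — A ⇓ λ.λ.λ.λ.0, B ⇓ λ.λ.λ.λ.0

Working:
Term A:
  start: (λ.0 (λ.1)) (λ.λ.λ.λ.λ.0)
  [1] (λ.λ.λ.λ.λ.0) (λ.λ.λ.λ.λ.λ.0)
  [2] λ.λ.λ.λ.0

Term B:
  start: (λ.λ.λ.λ.λ.0) (λ.λ.λ.λ.λ.λ.0)
  [1] λ.λ.λ.λ.0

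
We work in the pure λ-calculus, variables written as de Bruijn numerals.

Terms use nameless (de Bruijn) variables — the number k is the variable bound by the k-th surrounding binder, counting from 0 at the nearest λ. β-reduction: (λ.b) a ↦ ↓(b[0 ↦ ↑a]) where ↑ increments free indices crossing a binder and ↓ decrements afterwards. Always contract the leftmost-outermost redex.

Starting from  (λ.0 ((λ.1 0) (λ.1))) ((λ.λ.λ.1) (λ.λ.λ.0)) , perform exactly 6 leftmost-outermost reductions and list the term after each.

  start: (λ.0 ((λ.1 0) (λ.1))) ((λ.λ.λ.1) (λ.λ.λ.0))
  step 1: (λ.λ.λ.1) (λ.λ.λ.0) ((λ.(λ.λ.λ.1) (λ.λ.λ.0) 0) (λ.(λ.λ.λ.1) (λ.λ.λ.0)))
  step 2: (λ.λ.1) ((λ.(λ.λ.λ.1) (λ.λ.λ.0) 0) (λ.(λ.λ.λ.1) (λ.λ.λ.0)))
  step 3: λ.(λ.(λ.λ.λ.1) (λ.λ.λ.0) 0) (λ.(λ.λ.λ.1) (λ.λ.λ.0))
  step 4: λ.(λ.λ.λ.1) (λ.λ.λ.0) (λ.(λ.λ.λ.1) (λ.λ.λ.0))
  step 5: λ.(λ.λ.1) (λ.(λ.λ.λ.1) (λ.λ.λ.0))
  step 6: λ.λ.λ.(λ.λ.λ.1) (λ.λ.λ.0)

Answer: after 6 steps: λ.λ.λ.(λ.λ.λ.1) (λ.λ.λ.0)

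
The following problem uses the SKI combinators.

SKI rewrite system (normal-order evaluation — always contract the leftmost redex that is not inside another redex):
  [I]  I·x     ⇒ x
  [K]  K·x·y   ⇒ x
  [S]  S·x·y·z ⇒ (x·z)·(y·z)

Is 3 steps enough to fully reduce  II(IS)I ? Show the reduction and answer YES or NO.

Answer: YES — reaches normal form SI in 3 ≤ 3 steps

Derivation:
  start: II(IS)I
  [1] I(IS)I
  [2] ISI
  [3] SI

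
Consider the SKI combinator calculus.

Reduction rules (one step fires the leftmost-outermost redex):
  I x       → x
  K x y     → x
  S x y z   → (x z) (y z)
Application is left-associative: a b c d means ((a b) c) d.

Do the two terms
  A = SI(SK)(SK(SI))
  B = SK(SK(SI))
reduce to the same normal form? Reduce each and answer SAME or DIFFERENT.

Answer: SAME — A ⇓ SK(SK(SI)), B ⇓ SK(SK(SI))

Derivation:
Term A:
  start: SI(SK)(SK(SI))
  step 1: I(SK(SI))(SK(SK(SI)))
  step 2: SK(SI)(SK(SK(SI)))
  step 3: K(SK(SK(SI)))(SI(SK(SK(SI))))
  step 4: SK(SK(SI))

Term B:
  start: SK(SK(SI))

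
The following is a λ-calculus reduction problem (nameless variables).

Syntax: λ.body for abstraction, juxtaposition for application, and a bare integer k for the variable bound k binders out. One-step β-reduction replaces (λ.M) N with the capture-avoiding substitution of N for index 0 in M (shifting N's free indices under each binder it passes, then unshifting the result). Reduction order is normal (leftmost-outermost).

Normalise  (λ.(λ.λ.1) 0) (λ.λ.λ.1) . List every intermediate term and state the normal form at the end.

Answer: normal form = λ.λ.λ.λ.1  (in 2 steps)

Derivation:
  start: (λ.(λ.λ.1) 0) (λ.λ.λ.1)
  [1] (λ.λ.1) (λ.λ.λ.1)
  [2] λ.λ.λ.λ.1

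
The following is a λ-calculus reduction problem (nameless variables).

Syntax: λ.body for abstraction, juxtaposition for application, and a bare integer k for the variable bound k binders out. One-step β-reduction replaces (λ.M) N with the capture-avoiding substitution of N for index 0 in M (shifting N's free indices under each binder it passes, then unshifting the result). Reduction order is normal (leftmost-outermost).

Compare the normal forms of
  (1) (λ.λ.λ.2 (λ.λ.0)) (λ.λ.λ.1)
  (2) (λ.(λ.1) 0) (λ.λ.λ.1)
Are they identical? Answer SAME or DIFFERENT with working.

Answer: DIFFERENT — A ⇓ λ.λ.λ.λ.1, B ⇓ λ.λ.λ.1

Reduction:
Term A:
  start: (λ.λ.λ.2 (λ.λ.0)) (λ.λ.λ.1)
  →1  λ.λ.(λ.λ.λ.1) (λ.λ.0)
  →2  λ.λ.λ.λ.1

Term B:
  start: (λ.(λ.1) 0) (λ.λ.λ.1)
  →1  (λ.λ.λ.λ.1) (λ.λ.λ.1)
  →2  λ.λ.λ.1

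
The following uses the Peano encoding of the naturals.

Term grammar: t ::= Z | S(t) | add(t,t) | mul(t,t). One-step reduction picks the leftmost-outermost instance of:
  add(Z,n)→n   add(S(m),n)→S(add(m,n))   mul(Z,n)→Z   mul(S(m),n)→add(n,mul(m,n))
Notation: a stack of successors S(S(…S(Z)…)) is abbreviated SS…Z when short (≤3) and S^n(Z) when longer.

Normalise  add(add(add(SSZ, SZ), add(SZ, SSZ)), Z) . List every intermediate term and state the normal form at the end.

Answer: normal form = S^6(Z)  (in 16 steps)

Derivation:
  start: add(add(add(SSZ, SZ), add(SZ, SSZ)), Z)
  [1] add(add(S(add(SZ, SZ)), add(SZ, SSZ)), Z)
  [2] add(S(add(add(SZ, SZ), add(SZ, SSZ))), Z)
  [3] S(add(add(add(SZ, SZ), add(SZ, SSZ)), Z))
  [4] S(add(add(S(add(Z, SZ)), add(SZ, SSZ)), Z))
  [5] S(add(S(add(add(Z, SZ), add(SZ, SSZ))), Z))
  [6] S(S(add(add(add(Z, SZ), add(SZ, SSZ)), Z)))
  [7] S(S(add(add(SZ, add(SZ, SSZ)), Z)))
  [8] S(S(add(S(add(Z, add(SZ, SSZ))), Z)))
  [9] S(S(S(add(add(Z, add(SZ, SSZ)), Z))))
  [10] S(S(S(add(add(SZ, SSZ), Z))))
  [11] S(S(S(add(S(add(Z, SSZ)), Z))))
  [12] S(S(S(S(add(add(Z, SSZ), Z)))))
  [13] S(S(S(S(add(SSZ, Z)))))
  [14] S(S(S(S(S(add(SZ, Z))))))
  [15] S(S(S(S(S(S(add(Z, Z)))))))
  [16] S^6(Z)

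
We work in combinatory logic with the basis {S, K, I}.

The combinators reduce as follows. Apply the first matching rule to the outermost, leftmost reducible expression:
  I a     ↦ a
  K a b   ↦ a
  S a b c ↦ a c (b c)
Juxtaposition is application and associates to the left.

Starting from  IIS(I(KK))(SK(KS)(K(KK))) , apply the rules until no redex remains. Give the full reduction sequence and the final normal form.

Answer: normal form = S(KK)(K(KK))  (in 5 steps)

Working:
  start: IIS(I(KK))(SK(KS)(K(KK)))
  →1  IS(I(KK))(SK(KS)(K(KK)))
  →2  S(I(KK))(SK(KS)(K(KK)))
  →3  S(KK)(SK(KS)(K(KK)))
  →4  S(KK)(K(K(KK))(KS(K(KK))))
  →5  S(KK)(K(KK))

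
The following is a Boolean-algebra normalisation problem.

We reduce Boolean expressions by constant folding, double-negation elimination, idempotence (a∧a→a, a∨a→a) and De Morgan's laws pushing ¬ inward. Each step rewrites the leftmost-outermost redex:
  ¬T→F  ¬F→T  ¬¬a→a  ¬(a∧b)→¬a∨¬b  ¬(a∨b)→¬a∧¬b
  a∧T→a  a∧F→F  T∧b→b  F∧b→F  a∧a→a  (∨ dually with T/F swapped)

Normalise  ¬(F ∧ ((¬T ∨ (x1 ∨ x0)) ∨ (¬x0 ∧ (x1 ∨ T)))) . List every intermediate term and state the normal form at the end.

Answer: normal form = T  (in 3 steps)

Working:
  start: ¬(F ∧ ((¬T ∨ (x1 ∨ x0)) ∨ (¬x0 ∧ (x1 ∨ T))))
  [1] ¬F ∨ ¬((¬T ∨ (x1 ∨ x0)) ∨ (¬x0 ∧ (x1 ∨ T)))
  [2] T ∨ ¬((¬T ∨ (x1 ∨ x0)) ∨ (¬x0 ∧ (x1 ∨ T)))
  [3] T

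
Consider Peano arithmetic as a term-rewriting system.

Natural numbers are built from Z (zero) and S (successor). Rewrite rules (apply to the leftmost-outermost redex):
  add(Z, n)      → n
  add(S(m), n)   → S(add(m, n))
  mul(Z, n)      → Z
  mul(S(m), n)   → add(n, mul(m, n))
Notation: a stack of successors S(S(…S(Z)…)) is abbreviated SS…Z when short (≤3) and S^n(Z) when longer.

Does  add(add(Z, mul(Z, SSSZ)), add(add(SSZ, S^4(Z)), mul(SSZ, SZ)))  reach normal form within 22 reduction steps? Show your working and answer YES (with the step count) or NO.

Answer: YES — reaches normal form S^8(Z) in 20 ≤ 22 steps

Reduction:
  start: add(add(Z, mul(Z, SSSZ)), add(add(SSZ, S^4(Z)), mul(SSZ, SZ)))
  →1  add(mul(Z, SSSZ), add(add(SSZ, S^4(Z)), mul(SSZ, SZ)))
  →2  add(Z, add(add(SSZ, S^4(Z)), mul(SSZ, SZ)))
  →3  add(add(SSZ, S^4(Z)), mul(SSZ, SZ))
  →4  add(S(add(SZ, S^4(Z))), mul(SSZ, SZ))
  →5  S(add(add(SZ, S^4(Z)), mul(SSZ, SZ)))
  →6  S(add(S(add(Z, S^4(Z))), mul(SSZ, SZ)))
  →7  S(S(add(add(Z, S^4(Z)), mul(SSZ, SZ))))
  →8  S(S(add(S^4(Z), mul(SSZ, SZ))))
  →9  S(S(S(add(SSSZ, mul(SSZ, SZ)))))
  →10  S(S(S(S(add(SSZ, mul(SSZ, SZ))))))
  →11  S(S(S(S(S(add(SZ, mul(SSZ, SZ)))))))
  →12  S(S(S(S(S(S(add(Z, mul(SSZ, SZ))))))))
  →13  S(S(S(S(S(S(mul(SSZ, SZ)))))))
  →14  S(S(S(S(S(S(add(SZ, mul(SZ, SZ))))))))
  →15  S(S(S(S(S(S(S(add(Z, mul(SZ, SZ)))))))))
  →16  S(S(S(S(S(S(S(mul(SZ, SZ))))))))
  →17  S(S(S(S(S(S(S(add(SZ, mul(Z, SZ)))))))))
  →18  S(S(S(S(S(S(S(S(add(Z, mul(Z, SZ))))))))))
  →19  S(S(S(S(S(S(S(S(mul(Z, SZ)))))))))
  →20  S^8(Z)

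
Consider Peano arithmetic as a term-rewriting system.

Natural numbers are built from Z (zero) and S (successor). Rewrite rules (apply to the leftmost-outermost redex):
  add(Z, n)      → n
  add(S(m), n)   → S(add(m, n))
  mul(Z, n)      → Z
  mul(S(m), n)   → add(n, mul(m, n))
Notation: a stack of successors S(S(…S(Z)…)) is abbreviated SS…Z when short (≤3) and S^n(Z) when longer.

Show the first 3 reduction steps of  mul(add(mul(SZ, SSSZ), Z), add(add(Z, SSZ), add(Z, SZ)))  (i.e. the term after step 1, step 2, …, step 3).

  start: mul(add(mul(SZ, SSSZ), Z), add(add(Z, SSZ), add(Z, SZ)))
  step 1: mul(add(add(SSSZ, mul(Z, SSSZ)), Z), add(add(Z, SSZ), add(Z, SZ)))
  step 2: mul(add(S(add(SSZ, mul(Z, SSSZ))), Z), add(add(Z, SSZ), add(Z, SZ)))
  step 3: mul(S(add(add(SSZ, mul(Z, SSSZ)), Z)), add(add(Z, SSZ), add(Z, SZ)))

Answer: after 3 steps: mul(S(add(add(SSZ, mul(Z, SSSZ)), Z)), add(add(Z, SSZ), add(Z, SZ)))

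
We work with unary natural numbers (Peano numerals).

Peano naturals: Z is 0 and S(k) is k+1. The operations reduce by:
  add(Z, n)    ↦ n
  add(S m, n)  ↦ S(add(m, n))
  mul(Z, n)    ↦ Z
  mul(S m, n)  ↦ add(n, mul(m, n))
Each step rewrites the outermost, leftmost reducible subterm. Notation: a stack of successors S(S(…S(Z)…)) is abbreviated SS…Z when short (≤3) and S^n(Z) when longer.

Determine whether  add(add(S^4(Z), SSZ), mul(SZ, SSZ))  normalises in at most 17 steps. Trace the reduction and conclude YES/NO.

  start: add(add(S^4(Z), SSZ), mul(SZ, SSZ))
  [1] add(S(add(SSSZ, SSZ)), mul(SZ, SSZ))
  [2] S(add(add(SSSZ, SSZ), mul(SZ, SSZ)))
  [3] S(add(S(add(SSZ, SSZ)), mul(SZ, SSZ)))
  [4] S(S(add(add(SSZ, SSZ), mul(SZ, SSZ))))
  [5] S(S(add(S(add(SZ, SSZ)), mul(SZ, SSZ))))
  [6] S(S(S(add(add(SZ, SSZ), mul(SZ, SSZ)))))
  [7] S(S(S(add(S(add(Z, SSZ)), mul(SZ, SSZ)))))
  [8] S(S(S(S(add(add(Z, SSZ), mul(SZ, SSZ))))))
  [9] S(S(S(S(add(SSZ, mul(SZ, SSZ))))))
  [10] S(S(S(S(S(add(SZ, mul(SZ, SSZ)))))))
  [11] S(S(S(S(S(S(add(Z, mul(SZ, SSZ))))))))
  [12] S(S(S(S(S(S(mul(SZ, SSZ)))))))
  [13] S(S(S(S(S(S(add(SSZ, mul(Z, SSZ))))))))
  [14] S(S(S(S(S(S(S(add(SZ, mul(Z, SSZ)))))))))
  [15] S(S(S(S(S(S(S(S(add(Z, mul(Z, SSZ))))))))))
  [16] S(S(S(S(S(S(S(S(mul(Z, SSZ)))))))))
  [17] S^8(Z)

Answer: YES — reaches normal form S^8(Z) in 17 ≤ 17 steps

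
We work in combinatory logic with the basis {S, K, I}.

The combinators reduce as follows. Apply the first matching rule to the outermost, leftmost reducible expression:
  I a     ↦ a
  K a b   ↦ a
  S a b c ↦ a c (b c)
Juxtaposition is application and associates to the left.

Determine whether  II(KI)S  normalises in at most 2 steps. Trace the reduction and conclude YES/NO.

Answer: NO — after 2 steps the term is KIS, not yet normal

Derivation:
  start: II(KI)S
  step 1: I(KI)S
  step 2: KIS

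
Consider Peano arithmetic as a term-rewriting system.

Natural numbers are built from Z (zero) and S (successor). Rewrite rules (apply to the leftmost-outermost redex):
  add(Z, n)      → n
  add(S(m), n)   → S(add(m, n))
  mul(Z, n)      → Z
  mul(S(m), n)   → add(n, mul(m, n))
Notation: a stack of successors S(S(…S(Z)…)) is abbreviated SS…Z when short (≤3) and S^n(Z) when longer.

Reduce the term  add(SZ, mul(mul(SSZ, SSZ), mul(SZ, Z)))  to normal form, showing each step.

Answer: normal form = SZ  (in 32 steps)

Reduction:
  start: add(SZ, mul(mul(SSZ, SSZ), mul(SZ, Z)))
  step 1: S(add(Z, mul(mul(SSZ, SSZ), mul(SZ, Z))))
  step 2: S(mul(mul(SSZ, SSZ), mul(SZ, Z)))
  step 3: S(mul(add(SSZ, mul(SZ, SSZ)), mul(SZ, Z)))
  step 4: S(mul(S(add(SZ, mul(SZ, SSZ))), mul(SZ, Z)))
  step 5: S(add(mul(SZ, Z), mul(add(SZ, mul(SZ, SSZ)), mul(SZ, Z))))
  step 6: S(add(add(Z, mul(Z, Z)), mul(add(SZ, mul(SZ, SSZ)), mul(SZ, Z))))
  step 7: S(add(mul(Z, Z), mul(add(SZ, mul(SZ, SSZ)), mul(SZ, Z))))
  step 8: S(add(Z, mul(add(SZ, mul(SZ, SSZ)), mul(SZ, Z))))
  step 9: S(mul(add(SZ, mul(SZ, SSZ)), mul(SZ, Z)))
  step 10: S(mul(S(add(Z, mul(SZ, SSZ))), mul(SZ, Z)))
  step 11: S(add(mul(SZ, Z), mul(add(Z, mul(SZ, SSZ)), mul(SZ, Z))))
  step 12: S(add(add(Z, mul(Z, Z)), mul(add(Z, mul(SZ, SSZ)), mul(SZ, Z))))
  step 13: S(add(mul(Z, Z), mul(add(Z, mul(SZ, SSZ)), mul(SZ, Z))))
  step 14: S(add(Z, mul(add(Z, mul(SZ, SSZ)), mul(SZ, Z))))
  step 15: S(mul(add(Z, mul(SZ, SSZ)), mul(SZ, Z)))
  step 16: S(mul(mul(SZ, SSZ), mul(SZ, Z)))
  step 17: S(mul(add(SSZ, mul(Z, SSZ)), mul(SZ, Z)))
  step 18: S(mul(S(add(SZ, mul(Z, SSZ))), mul(SZ, Z)))
  step 19: S(add(mul(SZ, Z), mul(add(SZ, mul(Z, SSZ)), mul(SZ, Z))))
  step 20: S(add(add(Z, mul(Z, Z)), mul(add(SZ, mul(Z, SSZ)), mul(SZ, Z))))
  step 21: S(add(mul(Z, Z), mul(add(SZ, mul(Z, SSZ)), mul(SZ, Z))))
  step 22: S(add(Z, mul(add(SZ, mul(Z, SSZ)), mul(SZ, Z))))
  step 23: S(mul(add(SZ, mul(Z, SSZ)), mul(SZ, Z)))
  step 24: S(mul(S(add(Z, mul(Z, SSZ))), mul(SZ, Z)))
  step 25: S(add(mul(SZ, Z), mul(add(Z, mul(Z, SSZ)), mul(SZ, Z))))
  step 26: S(add(add(Z, mul(Z, Z)), mul(add(Z, mul(Z, SSZ)), mul(SZ, Z))))
  step 27: S(add(mul(Z, Z), mul(add(Z, mul(Z, SSZ)), mul(SZ, Z))))
  step 28: S(add(Z, mul(add(Z, mul(Z, SSZ)), mul(SZ, Z))))
  step 29: S(mul(add(Z, mul(Z, SSZ)), mul(SZ, Z)))
  step 30: S(mul(mul(Z, SSZ), mul(SZ, Z)))
  step 31: S(mul(Z, mul(SZ, Z)))
  step 32: SZ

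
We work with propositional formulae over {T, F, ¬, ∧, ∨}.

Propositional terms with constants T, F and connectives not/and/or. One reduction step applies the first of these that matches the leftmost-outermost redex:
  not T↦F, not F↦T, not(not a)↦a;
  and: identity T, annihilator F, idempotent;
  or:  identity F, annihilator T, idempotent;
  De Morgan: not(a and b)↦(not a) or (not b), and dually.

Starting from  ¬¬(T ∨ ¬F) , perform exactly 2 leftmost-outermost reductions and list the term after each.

  start: ¬¬(T ∨ ¬F)
  →1  T ∨ ¬F
  →2  T

Answer: after 2 steps: T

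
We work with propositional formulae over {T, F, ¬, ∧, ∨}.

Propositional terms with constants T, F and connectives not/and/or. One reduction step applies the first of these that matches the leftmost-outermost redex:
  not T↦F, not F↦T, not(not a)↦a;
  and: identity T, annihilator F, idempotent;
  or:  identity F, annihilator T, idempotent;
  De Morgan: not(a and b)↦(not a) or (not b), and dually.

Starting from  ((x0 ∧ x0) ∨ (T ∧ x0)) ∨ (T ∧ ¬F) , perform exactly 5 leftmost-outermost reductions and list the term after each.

  start: ((x0 ∧ x0) ∨ (T ∧ x0)) ∨ (T ∧ ¬F)
  [1] (x0 ∨ (T ∧ x0)) ∨ (T ∧ ¬F)
  [2] (x0 ∨ x0) ∨ (T ∧ ¬F)
  [3] x0 ∨ (T ∧ ¬F)
  [4] x0 ∨ ¬F
  [5] x0 ∨ T

Answer: after 5 steps: x0 ∨ T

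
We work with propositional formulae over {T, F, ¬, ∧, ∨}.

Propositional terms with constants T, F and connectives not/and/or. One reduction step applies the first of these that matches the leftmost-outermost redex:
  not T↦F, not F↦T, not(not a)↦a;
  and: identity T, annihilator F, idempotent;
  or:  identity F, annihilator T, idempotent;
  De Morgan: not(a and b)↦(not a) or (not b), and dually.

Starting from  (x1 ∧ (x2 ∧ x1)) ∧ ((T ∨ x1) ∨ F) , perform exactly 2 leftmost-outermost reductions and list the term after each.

  start: (x1 ∧ (x2 ∧ x1)) ∧ ((T ∨ x1) ∨ F)
  step 1: (x1 ∧ (x2 ∧ x1)) ∧ (T ∨ x1)
  step 2: (x1 ∧ (x2 ∧ x1)) ∧ T

Answer: after 2 steps: (x1 ∧ (x2 ∧ x1)) ∧ T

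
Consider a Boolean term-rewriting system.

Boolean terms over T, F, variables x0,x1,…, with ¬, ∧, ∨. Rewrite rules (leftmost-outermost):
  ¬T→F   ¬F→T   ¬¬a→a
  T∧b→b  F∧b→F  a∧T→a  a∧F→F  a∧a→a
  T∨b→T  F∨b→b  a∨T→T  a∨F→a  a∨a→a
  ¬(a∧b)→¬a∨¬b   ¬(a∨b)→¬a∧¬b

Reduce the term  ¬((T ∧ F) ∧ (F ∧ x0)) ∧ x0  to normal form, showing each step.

Answer: normal form = x0  (in 7 steps)

Working:
  start: ¬((T ∧ F) ∧ (F ∧ x0)) ∧ x0
  [1] (¬(T ∧ F) ∨ ¬(F ∧ x0)) ∧ x0
  [2] ((¬T ∨ ¬F) ∨ ¬(F ∧ x0)) ∧ x0
  [3] ((F ∨ ¬F) ∨ ¬(F ∧ x0)) ∧ x0
  [4] (¬F ∨ ¬(F ∧ x0)) ∧ x0
  [5] (T ∨ ¬(F ∧ x0)) ∧ x0
  [6] T ∧ x0
  [7] x0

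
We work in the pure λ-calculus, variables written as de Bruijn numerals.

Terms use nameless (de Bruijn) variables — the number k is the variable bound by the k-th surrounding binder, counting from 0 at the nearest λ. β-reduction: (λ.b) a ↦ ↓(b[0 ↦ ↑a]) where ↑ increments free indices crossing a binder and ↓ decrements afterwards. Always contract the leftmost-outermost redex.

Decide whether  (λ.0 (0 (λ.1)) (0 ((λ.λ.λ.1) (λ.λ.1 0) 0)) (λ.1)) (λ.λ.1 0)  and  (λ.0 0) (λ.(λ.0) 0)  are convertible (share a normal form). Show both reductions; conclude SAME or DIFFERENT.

Term A:
  start: (λ.0 (0 (λ.1)) (0 ((λ.λ.λ.1) (λ.λ.1 0) 0)) (λ.1)) (λ.λ.1 0)
  →1  (λ.λ.1 0) ((λ.λ.1 0) (λ.λ.λ.1 0)) ((λ.λ.1 0) ((λ.λ.λ.1) (λ.λ.1 0) (λ.λ.1 0))) (λ.λ.λ.1 0)
  →2  (λ.(λ.λ.1 0) (λ.λ.λ.1 0) 0) ((λ.λ.1 0) ((λ.λ.λ.1) (λ.λ.1 0) (λ.λ.1 0))) (λ.λ.λ.1 0)
  →3  (λ.λ.1 0) (λ.λ.λ.1 0) ((λ.λ.1 0) ((λ.λ.λ.1) (λ.λ.1 0) (λ.λ.1 0))) (λ.λ.λ.1 0)
  →4  (λ.(λ.λ.λ.1 0) 0) ((λ.λ.1 0) ((λ.λ.λ.1) (λ.λ.1 0) (λ.λ.1 0))) (λ.λ.λ.1 0)
  →5  (λ.λ.λ.1 0) ((λ.λ.1 0) ((λ.λ.λ.1) (λ.λ.1 0) (λ.λ.1 0))) (λ.λ.λ.1 0)
  →6  (λ.λ.1 0) (λ.λ.λ.1 0)
  →7  λ.(λ.λ.λ.1 0) 0
  →8  λ.λ.λ.1 0

Term B:
  start: (λ.0 0) (λ.(λ.0) 0)
  →1  (λ.(λ.0) 0) (λ.(λ.0) 0)
  →2  (λ.0) (λ.(λ.0) 0)
  →3  λ.(λ.0) 0
  →4  λ.0

Answer: DIFFERENT — A ⇓ λ.λ.λ.1 0, B ⇓ λ.0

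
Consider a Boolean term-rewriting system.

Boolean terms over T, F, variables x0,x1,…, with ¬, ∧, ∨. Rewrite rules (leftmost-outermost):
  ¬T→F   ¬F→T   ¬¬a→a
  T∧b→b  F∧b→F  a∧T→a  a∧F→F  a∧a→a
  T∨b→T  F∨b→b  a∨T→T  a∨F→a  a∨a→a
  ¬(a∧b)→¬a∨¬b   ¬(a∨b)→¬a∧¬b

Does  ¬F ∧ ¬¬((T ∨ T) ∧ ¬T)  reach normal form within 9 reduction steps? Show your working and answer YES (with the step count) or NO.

  start: ¬F ∧ ¬¬((T ∨ T) ∧ ¬T)
  →1  T ∧ ¬¬((T ∨ T) ∧ ¬T)
  →2  ¬¬((T ∨ T) ∧ ¬T)
  →3  (T ∨ T) ∧ ¬T
  →4  T ∧ ¬T
  →5  ¬T
  →6  F

Answer: YES — reaches normal form F in 6 ≤ 9 steps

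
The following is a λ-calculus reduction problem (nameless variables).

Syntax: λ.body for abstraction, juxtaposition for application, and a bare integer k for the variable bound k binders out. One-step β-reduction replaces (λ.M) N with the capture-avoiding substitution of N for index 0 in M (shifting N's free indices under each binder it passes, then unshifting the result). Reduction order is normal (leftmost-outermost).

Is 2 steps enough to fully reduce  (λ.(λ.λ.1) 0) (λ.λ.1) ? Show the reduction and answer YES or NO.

Answer: YES — reaches normal form λ.λ.λ.1 in 2 ≤ 2 steps

Reduction:
  start: (λ.(λ.λ.1) 0) (λ.λ.1)
  [1] (λ.λ.1) (λ.λ.1)
  [2] λ.λ.λ.1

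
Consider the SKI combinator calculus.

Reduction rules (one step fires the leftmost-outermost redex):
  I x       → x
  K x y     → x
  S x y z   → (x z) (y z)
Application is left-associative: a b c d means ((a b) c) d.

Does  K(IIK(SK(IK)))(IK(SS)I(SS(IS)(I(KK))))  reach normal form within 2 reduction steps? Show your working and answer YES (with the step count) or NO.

Answer: NO — after 2 steps the term is IK(SK(IK)), not yet normal

Reduction:
  start: K(IIK(SK(IK)))(IK(SS)I(SS(IS)(I(KK))))
  step 1: IIK(SK(IK))
  step 2: IK(SK(IK))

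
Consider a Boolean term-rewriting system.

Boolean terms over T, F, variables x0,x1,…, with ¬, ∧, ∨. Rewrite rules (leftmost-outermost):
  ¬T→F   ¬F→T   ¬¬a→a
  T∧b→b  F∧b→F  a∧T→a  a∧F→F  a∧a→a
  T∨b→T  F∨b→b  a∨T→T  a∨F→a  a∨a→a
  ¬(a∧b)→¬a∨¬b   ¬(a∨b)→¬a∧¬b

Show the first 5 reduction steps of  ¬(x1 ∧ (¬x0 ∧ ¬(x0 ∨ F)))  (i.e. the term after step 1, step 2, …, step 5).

  start: ¬(x1 ∧ (¬x0 ∧ ¬(x0 ∨ F)))
  step 1: ¬x1 ∨ ¬(¬x0 ∧ ¬(x0 ∨ F))
  step 2: ¬x1 ∨ (¬¬x0 ∨ ¬¬(x0 ∨ F))
  step 3: ¬x1 ∨ (x0 ∨ ¬¬(x0 ∨ F))
  step 4: ¬x1 ∨ (x0 ∨ (x0 ∨ F))
  step 5: ¬x1 ∨ (x0 ∨ x0)

Answer: after 5 steps: ¬x1 ∨ (x0 ∨ x0)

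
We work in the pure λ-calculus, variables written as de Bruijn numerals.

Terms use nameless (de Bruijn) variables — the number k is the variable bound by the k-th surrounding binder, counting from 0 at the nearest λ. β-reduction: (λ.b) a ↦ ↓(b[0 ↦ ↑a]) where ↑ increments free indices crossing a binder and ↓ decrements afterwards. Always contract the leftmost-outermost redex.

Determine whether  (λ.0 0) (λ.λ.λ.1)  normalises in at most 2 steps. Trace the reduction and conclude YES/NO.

Answer: YES — reaches normal form λ.λ.1 in 2 ≤ 2 steps

Derivation:
  start: (λ.0 0) (λ.λ.λ.1)
  →1  (λ.λ.λ.1) (λ.λ.λ.1)
  →2  λ.λ.1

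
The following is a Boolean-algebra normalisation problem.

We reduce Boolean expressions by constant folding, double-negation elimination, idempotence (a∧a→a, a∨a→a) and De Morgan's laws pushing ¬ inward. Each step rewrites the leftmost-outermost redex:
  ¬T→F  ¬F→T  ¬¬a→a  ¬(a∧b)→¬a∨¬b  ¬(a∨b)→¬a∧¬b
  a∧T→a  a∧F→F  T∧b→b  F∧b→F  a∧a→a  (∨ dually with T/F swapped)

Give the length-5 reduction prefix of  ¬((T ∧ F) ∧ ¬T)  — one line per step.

Answer: after 5 steps: T ∨ ¬¬T

Working:
  start: ¬((T ∧ F) ∧ ¬T)
  [1] ¬(T ∧ F) ∨ ¬¬T
  [2] (¬T ∨ ¬F) ∨ ¬¬T
  [3] (F ∨ ¬F) ∨ ¬¬T
  [4] ¬F ∨ ¬¬T
  [5] T ∨ ¬¬T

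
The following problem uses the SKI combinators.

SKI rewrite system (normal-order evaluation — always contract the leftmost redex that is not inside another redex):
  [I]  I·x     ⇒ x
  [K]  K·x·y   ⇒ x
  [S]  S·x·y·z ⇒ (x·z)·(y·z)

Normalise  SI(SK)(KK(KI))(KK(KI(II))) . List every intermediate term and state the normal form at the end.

Answer: normal form = SKK  (in 5 steps)

Reduction:
  start: SI(SK)(KK(KI))(KK(KI(II)))
  step 1: I(KK(KI))(SK(KK(KI)))(KK(KI(II)))
  step 2: KK(KI)(SK(KK(KI)))(KK(KI(II)))
  step 3: K(SK(KK(KI)))(KK(KI(II)))
  step 4: SK(KK(KI))
  step 5: SKK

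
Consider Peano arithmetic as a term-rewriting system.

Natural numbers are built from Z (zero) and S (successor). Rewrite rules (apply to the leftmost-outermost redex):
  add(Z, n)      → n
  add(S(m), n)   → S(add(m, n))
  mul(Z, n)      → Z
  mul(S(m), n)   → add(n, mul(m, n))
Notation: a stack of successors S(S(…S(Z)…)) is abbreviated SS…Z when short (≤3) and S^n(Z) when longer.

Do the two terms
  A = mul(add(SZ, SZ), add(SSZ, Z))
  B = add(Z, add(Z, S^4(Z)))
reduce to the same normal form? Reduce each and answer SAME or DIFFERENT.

Answer: SAME — A ⇓ S^4(Z), B ⇓ S^4(Z)

Working:
Term A:
  start: mul(add(SZ, SZ), add(SSZ, Z))
  →1  mul(S(add(Z, SZ)), add(SSZ, Z))
  →2  add(add(SSZ, Z), mul(add(Z, SZ), add(SSZ, Z)))
  →3  add(S(add(SZ, Z)), mul(add(Z, SZ), add(SSZ, Z)))
  →4  S(add(add(SZ, Z), mul(add(Z, SZ), add(SSZ, Z))))
  →5  S(add(S(add(Z, Z)), mul(add(Z, SZ), add(SSZ, Z))))
  →6  S(S(add(add(Z, Z), mul(add(Z, SZ), add(SSZ, Z)))))
  →7  S(S(add(Z, mul(add(Z, SZ), add(SSZ, Z)))))
  →8  S(S(mul(add(Z, SZ), add(SSZ, Z))))
  →9  S(S(mul(SZ, add(SSZ, Z))))
  →10  S(S(add(add(SSZ, Z), mul(Z, add(SSZ, Z)))))
  →11  S(S(add(S(add(SZ, Z)), mul(Z, add(SSZ, Z)))))
  →12  S(S(S(add(add(SZ, Z), mul(Z, add(SSZ, Z))))))
  →13  S(S(S(add(S(add(Z, Z)), mul(Z, add(SSZ, Z))))))
  →14  S(S(S(S(add(add(Z, Z), mul(Z, add(SSZ, Z)))))))
  →15  S(S(S(S(add(Z, mul(Z, add(SSZ, Z)))))))
  →16  S(S(S(S(mul(Z, add(SSZ, Z))))))
  →17  S^4(Z)

Term B:
  start: add(Z, add(Z, S^4(Z)))
  →1  add(Z, S^4(Z))
  →2  S^4(Z)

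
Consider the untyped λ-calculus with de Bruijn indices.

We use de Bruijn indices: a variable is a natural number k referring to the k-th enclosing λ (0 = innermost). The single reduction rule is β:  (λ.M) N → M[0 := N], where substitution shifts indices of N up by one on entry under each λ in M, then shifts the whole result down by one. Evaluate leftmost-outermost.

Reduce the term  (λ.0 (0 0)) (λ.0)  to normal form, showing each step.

Answer: normal form = λ.0  (in 3 steps)

Derivation:
  start: (λ.0 (0 0)) (λ.0)
  [1] (λ.0) ((λ.0) (λ.0))
  [2] (λ.0) (λ.0)
  [3] λ.0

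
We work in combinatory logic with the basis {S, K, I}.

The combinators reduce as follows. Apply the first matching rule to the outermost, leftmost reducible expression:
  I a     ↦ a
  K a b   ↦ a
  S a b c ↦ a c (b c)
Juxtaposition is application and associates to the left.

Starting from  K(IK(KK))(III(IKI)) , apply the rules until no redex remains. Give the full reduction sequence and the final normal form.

  start: K(IK(KK))(III(IKI))
  →1  IK(KK)
  →2  K(KK)

Answer: normal form = K(KK)  (in 2 steps)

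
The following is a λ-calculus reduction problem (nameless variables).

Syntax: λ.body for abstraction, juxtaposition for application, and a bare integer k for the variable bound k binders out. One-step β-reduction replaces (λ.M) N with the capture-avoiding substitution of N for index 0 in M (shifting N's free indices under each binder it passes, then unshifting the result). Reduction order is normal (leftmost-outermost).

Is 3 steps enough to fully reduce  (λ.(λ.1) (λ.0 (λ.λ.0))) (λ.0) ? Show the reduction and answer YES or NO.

Answer: YES — reaches normal form λ.0 in 2 ≤ 3 steps

Derivation:
  start: (λ.(λ.1) (λ.0 (λ.λ.0))) (λ.0)
  step 1: (λ.λ.0) (λ.0 (λ.λ.0))
  step 2: λ.0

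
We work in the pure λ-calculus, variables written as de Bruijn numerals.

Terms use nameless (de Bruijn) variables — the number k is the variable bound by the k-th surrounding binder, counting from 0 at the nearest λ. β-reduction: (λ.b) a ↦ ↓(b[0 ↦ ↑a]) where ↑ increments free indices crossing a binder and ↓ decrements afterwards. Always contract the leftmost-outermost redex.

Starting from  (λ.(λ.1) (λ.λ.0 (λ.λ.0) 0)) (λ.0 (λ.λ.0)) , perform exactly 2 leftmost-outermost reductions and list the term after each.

  start: (λ.(λ.1) (λ.λ.0 (λ.λ.0) 0)) (λ.0 (λ.λ.0))
  step 1: (λ.λ.0 (λ.λ.0)) (λ.λ.0 (λ.λ.0) 0)
  step 2: λ.0 (λ.λ.0)

Answer: after 2 steps: λ.0 (λ.λ.0)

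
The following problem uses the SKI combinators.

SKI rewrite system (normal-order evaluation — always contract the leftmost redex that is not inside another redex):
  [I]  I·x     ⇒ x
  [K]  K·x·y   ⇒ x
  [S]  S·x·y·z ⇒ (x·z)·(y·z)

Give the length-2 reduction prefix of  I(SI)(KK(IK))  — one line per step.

  start: I(SI)(KK(IK))
  →1  SI(KK(IK))
  →2  SIK

Answer: after 2 steps: SIK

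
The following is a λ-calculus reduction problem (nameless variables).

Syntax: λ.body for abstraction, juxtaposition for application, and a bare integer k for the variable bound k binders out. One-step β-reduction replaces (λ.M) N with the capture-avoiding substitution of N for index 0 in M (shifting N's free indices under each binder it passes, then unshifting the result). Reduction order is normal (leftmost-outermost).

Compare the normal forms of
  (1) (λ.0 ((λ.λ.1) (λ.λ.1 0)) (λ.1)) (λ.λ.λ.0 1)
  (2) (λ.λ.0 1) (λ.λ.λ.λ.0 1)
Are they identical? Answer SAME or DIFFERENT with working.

Answer: SAME — A ⇓ λ.0 (λ.λ.λ.λ.0 1), B ⇓ λ.0 (λ.λ.λ.λ.0 1)

Reduction:
Term A:
  start: (λ.0 ((λ.λ.1) (λ.λ.1 0)) (λ.1)) (λ.λ.λ.0 1)
  →1  (λ.λ.λ.0 1) ((λ.λ.1) (λ.λ.1 0)) (λ.λ.λ.λ.0 1)
  →2  (λ.λ.0 1) (λ.λ.λ.λ.0 1)
  →3  λ.0 (λ.λ.λ.λ.0 1)

Term B:
  start: (λ.λ.0 1) (λ.λ.λ.λ.0 1)
  →1  λ.0 (λ.λ.λ.λ.0 1)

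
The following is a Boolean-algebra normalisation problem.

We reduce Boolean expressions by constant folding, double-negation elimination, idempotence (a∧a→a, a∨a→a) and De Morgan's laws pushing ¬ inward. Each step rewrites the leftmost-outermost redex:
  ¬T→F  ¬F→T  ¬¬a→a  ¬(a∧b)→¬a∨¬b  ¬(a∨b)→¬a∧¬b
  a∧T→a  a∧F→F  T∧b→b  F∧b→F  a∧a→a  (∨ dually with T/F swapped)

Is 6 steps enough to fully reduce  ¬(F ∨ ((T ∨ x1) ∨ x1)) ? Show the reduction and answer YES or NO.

Answer: NO — after 6 steps the term is (F ∧ ¬x1) ∧ ¬x1, not yet normal

Working:
  start: ¬(F ∨ ((T ∨ x1) ∨ x1))
  [1] ¬F ∧ ¬((T ∨ x1) ∨ x1)
  [2] T ∧ ¬((T ∨ x1) ∨ x1)
  [3] ¬((T ∨ x1) ∨ x1)
  [4] ¬(T ∨ x1) ∧ ¬x1
  [5] (¬T ∧ ¬x1) ∧ ¬x1
  [6] (F ∧ ¬x1) ∧ ¬x1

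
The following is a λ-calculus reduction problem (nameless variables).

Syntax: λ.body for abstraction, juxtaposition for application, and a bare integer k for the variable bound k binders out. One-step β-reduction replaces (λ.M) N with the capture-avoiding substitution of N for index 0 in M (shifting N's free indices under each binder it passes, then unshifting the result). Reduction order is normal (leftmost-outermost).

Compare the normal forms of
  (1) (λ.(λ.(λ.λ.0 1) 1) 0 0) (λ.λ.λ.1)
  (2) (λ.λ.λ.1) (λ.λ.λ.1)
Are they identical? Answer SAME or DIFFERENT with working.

Term A:
  start: (λ.(λ.(λ.λ.0 1) 1) 0 0) (λ.λ.λ.1)
  [1] (λ.(λ.λ.0 1) (λ.λ.λ.1)) (λ.λ.λ.1) (λ.λ.λ.1)
  [2] (λ.λ.0 1) (λ.λ.λ.1) (λ.λ.λ.1)
  [3] (λ.0 (λ.λ.λ.1)) (λ.λ.λ.1)
  [4] (λ.λ.λ.1) (λ.λ.λ.1)
  [5] λ.λ.1

Term B:
  start: (λ.λ.λ.1) (λ.λ.λ.1)
  [1] λ.λ.1

Answer: SAME — A ⇓ λ.λ.1, B ⇓ λ.λ.1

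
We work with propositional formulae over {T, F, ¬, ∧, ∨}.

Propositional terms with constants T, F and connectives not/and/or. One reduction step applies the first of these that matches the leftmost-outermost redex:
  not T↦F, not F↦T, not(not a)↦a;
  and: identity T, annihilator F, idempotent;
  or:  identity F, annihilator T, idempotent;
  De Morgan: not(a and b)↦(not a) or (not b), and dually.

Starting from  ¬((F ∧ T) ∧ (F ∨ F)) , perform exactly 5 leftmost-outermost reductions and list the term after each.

  start: ¬((F ∧ T) ∧ (F ∨ F))
  step 1: ¬(F ∧ T) ∨ ¬(F ∨ F)
  step 2: (¬F ∨ ¬T) ∨ ¬(F ∨ F)
  step 3: (T ∨ ¬T) ∨ ¬(F ∨ F)
  step 4: T ∨ ¬(F ∨ F)
  step 5: T

Answer: after 5 steps: T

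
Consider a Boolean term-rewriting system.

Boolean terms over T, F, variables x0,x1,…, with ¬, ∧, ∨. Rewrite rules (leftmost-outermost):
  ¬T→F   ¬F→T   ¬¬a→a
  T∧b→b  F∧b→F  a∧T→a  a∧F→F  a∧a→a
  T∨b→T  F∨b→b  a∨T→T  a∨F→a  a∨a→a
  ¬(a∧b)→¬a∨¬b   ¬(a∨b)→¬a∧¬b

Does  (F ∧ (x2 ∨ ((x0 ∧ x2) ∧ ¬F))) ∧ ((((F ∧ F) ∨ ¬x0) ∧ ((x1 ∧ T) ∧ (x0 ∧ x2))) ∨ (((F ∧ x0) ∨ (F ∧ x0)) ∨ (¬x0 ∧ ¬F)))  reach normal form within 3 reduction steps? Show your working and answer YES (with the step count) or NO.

Answer: YES — reaches normal form F in 2 ≤ 3 steps

Derivation:
  start: (F ∧ (x2 ∨ ((x0 ∧ x2) ∧ ¬F))) ∧ ((((F ∧ F) ∨ ¬x0) ∧ ((x1 ∧ T) ∧ (x0 ∧ x2))) ∨ (((F ∧ x0) ∨ (F ∧ x0)) ∨ (¬x0 ∧ ¬F)))
  →1  F ∧ ((((F ∧ F) ∨ ¬x0) ∧ ((x1 ∧ T) ∧ (x0 ∧ x2))) ∨ (((F ∧ x0) ∨ (F ∧ x0)) ∨ (¬x0 ∧ ¬F)))
  →2  F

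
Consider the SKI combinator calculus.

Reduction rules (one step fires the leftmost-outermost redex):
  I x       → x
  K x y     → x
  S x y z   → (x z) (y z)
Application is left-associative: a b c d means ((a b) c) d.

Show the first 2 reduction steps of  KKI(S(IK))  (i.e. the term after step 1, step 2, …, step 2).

Answer: after 2 steps: K(SK)

Derivation:
  start: KKI(S(IK))
  [1] K(S(IK))
  [2] K(SK)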